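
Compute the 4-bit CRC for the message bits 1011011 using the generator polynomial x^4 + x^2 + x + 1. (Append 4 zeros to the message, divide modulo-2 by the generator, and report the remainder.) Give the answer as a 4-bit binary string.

0010

Append 4 zeros: 10110110000. Divide by 10111 (XOR where the leading bit is 1):
  pos 0: 10110 XOR 10111 = 00001
  pos 4: 11100 XOR 10111 = 01011
  pos 5: 10110 XOR 10111 = 00001
Remainder (last 4 bits) = 0010. This is the CRC / FCS.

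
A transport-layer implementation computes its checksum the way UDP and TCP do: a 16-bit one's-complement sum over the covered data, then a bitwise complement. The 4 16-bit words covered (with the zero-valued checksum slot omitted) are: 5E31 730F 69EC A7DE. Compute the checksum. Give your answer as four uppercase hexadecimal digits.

1CF4

One's-complement addition (fold any carry out of bit 15 back into bit 0):
  0x5E31 + 0x730F = 0x0D140
  0xD140 + 0x69EC = 0x13B2C → wrap carry → 0x3B2D
  0x3B2D + 0xA7DE = 0x0E30B
One's-complement sum = 0xE30B.
Checksum = ~0xE30B & 0xFFFF = 0x1CF4.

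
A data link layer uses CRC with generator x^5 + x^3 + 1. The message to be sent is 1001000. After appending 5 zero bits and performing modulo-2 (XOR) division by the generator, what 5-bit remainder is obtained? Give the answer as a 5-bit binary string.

Append 5 zeros: 100100000000. Divide by 101001 (XOR where the leading bit is 1):
  pos 0: 100100 XOR 101001 = 001101
  pos 2: 110100 XOR 101001 = 011101
  pos 3: 111010 XOR 101001 = 010011
  pos 4: 100110 XOR 101001 = 001111
  pos 6: 111100 XOR 101001 = 010101
Remainder (last 5 bits) = 10101. This is the CRC / FCS.

10101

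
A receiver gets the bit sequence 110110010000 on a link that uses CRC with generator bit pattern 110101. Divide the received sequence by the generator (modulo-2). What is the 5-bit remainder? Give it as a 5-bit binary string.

00100

Modulo-2 division of 110110010000 by 110101:
  pos 0: 110110 XOR 110101 = 000011
  pos 4: 110100 XOR 110101 = 000001
Remainder = 00100 (nonzero — an error is detected).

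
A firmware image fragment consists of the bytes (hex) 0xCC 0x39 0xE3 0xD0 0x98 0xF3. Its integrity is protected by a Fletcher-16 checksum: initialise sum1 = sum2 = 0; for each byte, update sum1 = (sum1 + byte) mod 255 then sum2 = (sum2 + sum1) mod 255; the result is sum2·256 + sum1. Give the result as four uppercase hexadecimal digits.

Running sums (mod 255):
  after byte 0 (0xCC): sum1=204, sum2=204
  after byte 1 (0x39): sum1=6, sum2=210
  after byte 2 (0xE3): sum1=233, sum2=188
  after byte 3 (0xD0): sum1=186, sum2=119
  after byte 4 (0x98): sum1=83, sum2=202
  after byte 5 (0xF3): sum1=71, sum2=18
Checksum = sum2·256 + sum1 = 18·256 + 71 = 4679 = 0x1247.

1247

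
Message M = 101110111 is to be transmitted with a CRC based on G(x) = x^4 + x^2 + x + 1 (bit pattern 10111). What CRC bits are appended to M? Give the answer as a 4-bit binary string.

Append 4 zeros: 1011101110000. Divide by 10111 (XOR where the leading bit is 1):
  pos 0: 10111 XOR 10111 = 00000
  pos 6: 11100 XOR 10111 = 01011
  pos 7: 10110 XOR 10111 = 00001
Remainder (last 4 bits) = 0010. This is the CRC / FCS.

0010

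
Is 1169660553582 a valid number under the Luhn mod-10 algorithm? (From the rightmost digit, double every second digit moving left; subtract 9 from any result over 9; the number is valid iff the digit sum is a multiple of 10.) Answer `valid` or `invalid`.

From the right, keep odd positions and double even positions (subtract 9 from any doubled value over 9):
  doubled (positions 2,4,...): 7 6 1 3 9 2 → sum 28
  kept (positions 1,3,...): 2 5 5 0 6 6 1 → sum 25
Total = 53.
53 mod 10 = 3, so the number is invalid.

invalid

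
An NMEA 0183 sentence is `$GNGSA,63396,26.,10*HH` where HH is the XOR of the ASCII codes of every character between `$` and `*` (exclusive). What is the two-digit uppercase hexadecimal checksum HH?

XOR the ASCII codes of the payload characters:
  'G' = 0x47 → acc = 0x47
  'N' = 0x4E → acc = 0x09
  'G' = 0x47 → acc = 0x4E
  'S' = 0x53 → acc = 0x1D
  'A' = 0x41 → acc = 0x5C
  ',' = 0x2C → acc = 0x70
  '6' = 0x36 → acc = 0x46
  '3' = 0x33 → acc = 0x75
  '3' = 0x33 → acc = 0x46
  '9' = 0x39 → acc = 0x7F
  '6' = 0x36 → acc = 0x49
  ',' = 0x2C → acc = 0x65
  '2' = 0x32 → acc = 0x57
  '6' = 0x36 → acc = 0x61
  '.' = 0x2E → acc = 0x4F
  ',' = 0x2C → acc = 0x63
  '1' = 0x31 → acc = 0x52
  '0' = 0x30 → acc = 0x62
Checksum = 0x62.

62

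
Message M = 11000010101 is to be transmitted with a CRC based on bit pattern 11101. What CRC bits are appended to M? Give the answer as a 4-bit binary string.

Append 4 zeros: 110000101010000. Divide by 11101 (XOR where the leading bit is 1):
  pos 0: 11000 XOR 11101 = 00101
  pos 2: 10101 XOR 11101 = 01000
  pos 3: 10000 XOR 11101 = 01101
  pos 4: 11011 XOR 11101 = 00110
  pos 6: 11001 XOR 11101 = 00100
  pos 8: 10000 XOR 11101 = 01101
  pos 9: 11010 XOR 11101 = 00111
Remainder (last 4 bits) = 1110. This is the CRC / FCS.

1110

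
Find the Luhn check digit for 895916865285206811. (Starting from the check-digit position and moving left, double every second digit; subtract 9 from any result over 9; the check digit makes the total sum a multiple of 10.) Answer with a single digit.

8

Partial digits right→left: 1 1 8 6 0 2 5 8 2 5 6 8 6 1 9 5 9 8
Double every second digit counting from the check-digit position (so the 1st, 3rd, 5th, ... of the partial from the right).
  doubled (with −9 where >9): 2 7 0 1 4 3 3 9 9 → sum 38
  kept as-is: 1 6 2 8 5 8 1 5 8 → sum 44
Total = 38 + 44 = 82.
Check digit = (10 − (82 mod 10)) mod 10 = 8.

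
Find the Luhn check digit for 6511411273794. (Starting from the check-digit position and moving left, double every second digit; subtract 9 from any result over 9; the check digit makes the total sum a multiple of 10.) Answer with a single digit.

6

Partial digits right→left: 4 9 7 3 7 2 1 1 4 1 1 5 6
Double every second digit counting from the check-digit position (so the 1st, 3rd, 5th, ... of the partial from the right).
  doubled (with −9 where >9): 8 5 5 2 8 2 3 → sum 33
  kept as-is: 9 3 2 1 1 5 → sum 21
Total = 33 + 21 = 54.
Check digit = (10 − (54 mod 10)) mod 10 = 6.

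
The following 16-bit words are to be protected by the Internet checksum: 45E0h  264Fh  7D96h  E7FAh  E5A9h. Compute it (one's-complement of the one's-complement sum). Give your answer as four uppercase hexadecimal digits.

4895

One's-complement addition (fold any carry out of bit 15 back into bit 0):
  0x45E0 + 0x264F = 0x06C2F
  0x6C2F + 0x7D96 = 0x0E9C5
  0xE9C5 + 0xE7FA = 0x1D1BF → wrap carry → 0xD1C0
  0xD1C0 + 0xE5A9 = 0x1B769 → wrap carry → 0xB76A
One's-complement sum = 0xB76A.
Checksum = ~0xB76A & 0xFFFF = 0x4895.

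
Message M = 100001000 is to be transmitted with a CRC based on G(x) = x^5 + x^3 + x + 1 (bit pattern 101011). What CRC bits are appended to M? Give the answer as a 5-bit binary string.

10001

Append 5 zeros: 10000100000000. Divide by 101011 (XOR where the leading bit is 1):
  pos 0: 100001 XOR 101011 = 001010
  pos 2: 101000 XOR 101011 = 000011
  pos 6: 110000 XOR 101011 = 011011
  pos 7: 110110 XOR 101011 = 011101
  pos 8: 111010 XOR 101011 = 010001
Remainder (last 5 bits) = 10001. This is the CRC / FCS.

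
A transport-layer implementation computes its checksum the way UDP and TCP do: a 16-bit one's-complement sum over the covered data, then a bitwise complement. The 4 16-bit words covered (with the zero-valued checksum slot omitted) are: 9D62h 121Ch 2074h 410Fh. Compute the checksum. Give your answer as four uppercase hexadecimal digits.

One's-complement addition (fold any carry out of bit 15 back into bit 0):
  0x9D62 + 0x121C = 0x0AF7E
  0xAF7E + 0x2074 = 0x0CFF2
  0xCFF2 + 0x410F = 0x11101 → wrap carry → 0x1102
One's-complement sum = 0x1102.
Checksum = ~0x1102 & 0xFFFF = 0xEEFD.

EEFD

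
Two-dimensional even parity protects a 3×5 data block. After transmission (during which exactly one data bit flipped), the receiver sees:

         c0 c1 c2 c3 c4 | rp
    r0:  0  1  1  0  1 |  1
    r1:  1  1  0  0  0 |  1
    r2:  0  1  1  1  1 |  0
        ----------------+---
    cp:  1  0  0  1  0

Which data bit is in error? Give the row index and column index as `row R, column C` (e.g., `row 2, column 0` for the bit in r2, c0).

row 1, column 1

Recompute each row's even parity and compare to rp:
  r0: data parity 1, sent rp 1 → ok
  r1: data parity 0, sent rp 1 → mismatch
  r2: data parity 0, sent rp 0 → ok
Recompute each column's even parity and compare to cp:
  c0: data parity 1, sent cp 1 → ok
  c1: data parity 1, sent cp 0 → mismatch
  c2: data parity 0, sent cp 0 → ok
  c3: data parity 1, sent cp 1 → ok
  c4: data parity 0, sent cp 0 → ok
Exactly one row (r1) and one column (c1) fail → the flipped bit is at their intersection.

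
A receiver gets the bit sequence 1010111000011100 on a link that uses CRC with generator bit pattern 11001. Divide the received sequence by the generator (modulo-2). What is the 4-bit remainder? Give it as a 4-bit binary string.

0000

Modulo-2 division of 1010111000011100 by 11001:
  pos 0: 10101 XOR 11001 = 01100
  pos 1: 11001 XOR 11001 = 00000
  pos 6: 10000 XOR 11001 = 01001
  pos 7: 10011 XOR 11001 = 01010
  pos 8: 10101 XOR 11001 = 01100
  pos 9: 11001 XOR 11001 = 00000
Remainder = 0000 (zero — the frame passes the CRC check).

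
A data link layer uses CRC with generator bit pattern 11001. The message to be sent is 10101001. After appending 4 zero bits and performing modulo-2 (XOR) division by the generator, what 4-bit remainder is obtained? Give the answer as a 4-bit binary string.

0110

Append 4 zeros: 101010010000. Divide by 11001 (XOR where the leading bit is 1):
  pos 0: 10101 XOR 11001 = 01100
  pos 1: 11000 XOR 11001 = 00001
  pos 5: 10100 XOR 11001 = 01101
  pos 6: 11010 XOR 11001 = 00011
Remainder (last 4 bits) = 0110. This is the CRC / FCS.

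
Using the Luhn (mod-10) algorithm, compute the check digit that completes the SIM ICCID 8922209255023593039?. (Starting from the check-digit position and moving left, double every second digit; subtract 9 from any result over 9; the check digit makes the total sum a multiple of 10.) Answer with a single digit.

0

Partial digits right→left: 9 3 0 3 9 5 3 2 0 5 5 2 9 0 2 2 2 9 8
Double every second digit counting from the check-digit position (so the 1st, 3rd, 5th, ... of the partial from the right).
  doubled (with −9 where >9): 9 0 9 6 0 1 9 4 4 7 → sum 49
  kept as-is: 3 3 5 2 5 2 0 2 9 → sum 31
Total = 49 + 31 = 80.
Check digit = (10 − (80 mod 10)) mod 10 = 0.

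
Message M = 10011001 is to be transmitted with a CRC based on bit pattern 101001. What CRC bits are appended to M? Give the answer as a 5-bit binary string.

10000

Append 5 zeros: 1001100100000. Divide by 101001 (XOR where the leading bit is 1):
  pos 0: 100110 XOR 101001 = 001111
  pos 2: 111101 XOR 101001 = 010100
  pos 3: 101000 XOR 101001 = 000001
Remainder (last 5 bits) = 10000. This is the CRC / FCS.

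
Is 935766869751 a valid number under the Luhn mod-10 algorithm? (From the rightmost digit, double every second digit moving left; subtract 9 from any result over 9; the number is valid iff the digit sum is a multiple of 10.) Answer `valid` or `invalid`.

valid

From the right, keep odd positions and double even positions (subtract 9 from any doubled value over 9):
  doubled (positions 2,4,...): 1 9 7 3 1 9 → sum 30
  kept (positions 1,3,...): 1 7 6 6 7 3 → sum 30
Total = 60.
60 mod 10 = 0, so the number is valid.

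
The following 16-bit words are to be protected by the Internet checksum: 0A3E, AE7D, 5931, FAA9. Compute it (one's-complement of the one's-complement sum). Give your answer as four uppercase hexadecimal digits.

F368

One's-complement addition (fold any carry out of bit 15 back into bit 0):
  0x0A3E + 0xAE7D = 0x0B8BB
  0xB8BB + 0x5931 = 0x111EC → wrap carry → 0x11ED
  0x11ED + 0xFAA9 = 0x10C96 → wrap carry → 0x0C97
One's-complement sum = 0x0C97.
Checksum = ~0x0C97 & 0xFFFF = 0xF368.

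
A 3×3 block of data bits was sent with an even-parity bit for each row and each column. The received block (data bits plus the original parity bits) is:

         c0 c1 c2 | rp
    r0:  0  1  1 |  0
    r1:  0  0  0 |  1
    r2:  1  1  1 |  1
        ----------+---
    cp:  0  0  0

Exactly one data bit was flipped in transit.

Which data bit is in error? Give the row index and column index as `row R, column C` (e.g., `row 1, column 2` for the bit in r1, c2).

Recompute each row's even parity and compare to rp:
  r0: data parity 0, sent rp 0 → ok
  r1: data parity 0, sent rp 1 → mismatch
  r2: data parity 1, sent rp 1 → ok
Recompute each column's even parity and compare to cp:
  c0: data parity 1, sent cp 0 → mismatch
  c1: data parity 0, sent cp 0 → ok
  c2: data parity 0, sent cp 0 → ok
Exactly one row (r1) and one column (c0) fail → the flipped bit is at their intersection.

row 1, column 0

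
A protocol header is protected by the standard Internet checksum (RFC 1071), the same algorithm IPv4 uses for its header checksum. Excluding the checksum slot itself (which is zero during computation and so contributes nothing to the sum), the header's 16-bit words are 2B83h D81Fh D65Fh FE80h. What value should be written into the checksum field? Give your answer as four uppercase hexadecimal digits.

One's-complement addition (fold any carry out of bit 15 back into bit 0):
  0x2B83 + 0xD81F = 0x103A2 → wrap carry → 0x03A3
  0x03A3 + 0xD65F = 0x0DA02
  0xDA02 + 0xFE80 = 0x1D882 → wrap carry → 0xD883
One's-complement sum = 0xD883.
Checksum = ~0xD883 & 0xFFFF = 0x277C.

277C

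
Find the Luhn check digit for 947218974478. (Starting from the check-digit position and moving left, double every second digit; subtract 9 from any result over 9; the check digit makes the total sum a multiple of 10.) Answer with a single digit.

4

Partial digits right→left: 8 7 4 4 7 9 8 1 2 7 4 9
Double every second digit counting from the check-digit position (so the 1st, 3rd, 5th, ... of the partial from the right).
  doubled (with −9 where >9): 7 8 5 7 4 8 → sum 39
  kept as-is: 7 4 9 1 7 9 → sum 37
Total = 39 + 37 = 76.
Check digit = (10 − (76 mod 10)) mod 10 = 4.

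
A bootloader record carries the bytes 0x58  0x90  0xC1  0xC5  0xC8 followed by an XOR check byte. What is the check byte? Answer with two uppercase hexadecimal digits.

XOR the bytes together:
  start with 0x58
  0x58 ⊕ 0x90 = 0xC8
  0xC8 ⊕ 0xC1 = 0x09
  0x09 ⊕ 0xC5 = 0xCC
  0xCC ⊕ 0xC8 = 0x04

04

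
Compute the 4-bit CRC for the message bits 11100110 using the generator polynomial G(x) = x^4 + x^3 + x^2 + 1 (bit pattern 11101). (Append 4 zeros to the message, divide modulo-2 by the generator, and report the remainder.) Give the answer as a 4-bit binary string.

Append 4 zeros: 111001100000. Divide by 11101 (XOR where the leading bit is 1):
  pos 0: 11100 XOR 11101 = 00001
  pos 4: 11100 XOR 11101 = 00001
Remainder (last 4 bits) = 1000. This is the CRC / FCS.

1000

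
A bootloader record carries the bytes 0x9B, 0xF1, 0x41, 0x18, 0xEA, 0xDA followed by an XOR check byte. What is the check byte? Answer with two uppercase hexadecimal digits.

03

XOR the bytes together:
  start with 0x9B
  0x9B ⊕ 0xF1 = 0x6A
  0x6A ⊕ 0x41 = 0x2B
  0x2B ⊕ 0x18 = 0x33
  0x33 ⊕ 0xEA = 0xD9
  0xD9 ⊕ 0xDA = 0x03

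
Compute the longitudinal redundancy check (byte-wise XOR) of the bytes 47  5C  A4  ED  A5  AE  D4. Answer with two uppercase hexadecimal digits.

XOR the bytes together:
  start with 0x47
  0x47 ⊕ 0x5C = 0x1B
  0x1B ⊕ 0xA4 = 0xBF
  0xBF ⊕ 0xED = 0x52
  0x52 ⊕ 0xA5 = 0xF7
  0xF7 ⊕ 0xAE = 0x59
  0x59 ⊕ 0xD4 = 0x8D

8D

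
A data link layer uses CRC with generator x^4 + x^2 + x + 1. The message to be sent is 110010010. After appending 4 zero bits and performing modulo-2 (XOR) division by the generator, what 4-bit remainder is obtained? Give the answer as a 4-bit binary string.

0101

Append 4 zeros: 1100100100000. Divide by 10111 (XOR where the leading bit is 1):
  pos 0: 11001 XOR 10111 = 01110
  pos 1: 11100 XOR 10111 = 01011
  pos 2: 10110 XOR 10111 = 00001
  pos 6: 11000 XOR 10111 = 01111
  pos 7: 11110 XOR 10111 = 01001
  pos 8: 10010 XOR 10111 = 00101
Remainder (last 4 bits) = 0101. This is the CRC / FCS.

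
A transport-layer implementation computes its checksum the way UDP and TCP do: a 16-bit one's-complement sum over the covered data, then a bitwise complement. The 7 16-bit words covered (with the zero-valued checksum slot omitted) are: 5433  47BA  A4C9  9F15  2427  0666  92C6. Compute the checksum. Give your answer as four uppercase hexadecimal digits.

One's-complement addition (fold any carry out of bit 15 back into bit 0):
  0x5433 + 0x47BA = 0x09BED
  0x9BED + 0xA4C9 = 0x140B6 → wrap carry → 0x40B7
  0x40B7 + 0x9F15 = 0x0DFCC
  0xDFCC + 0x2427 = 0x103F3 → wrap carry → 0x03F4
  0x03F4 + 0x0666 = 0x00A5A
  0x0A5A + 0x92C6 = 0x09D20
One's-complement sum = 0x9D20.
Checksum = ~0x9D20 & 0xFFFF = 0x62DF.

62DF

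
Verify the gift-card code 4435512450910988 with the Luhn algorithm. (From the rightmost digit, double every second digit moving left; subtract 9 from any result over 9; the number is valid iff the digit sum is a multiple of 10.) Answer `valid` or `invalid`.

From the right, keep odd positions and double even positions (subtract 9 from any doubled value over 9):
  doubled (positions 2,4,...): 7 0 9 1 4 1 6 8 → sum 36
  kept (positions 1,3,...): 8 9 1 0 4 1 5 4 → sum 32
Total = 68.
68 mod 10 = 8, so the number is invalid.

invalid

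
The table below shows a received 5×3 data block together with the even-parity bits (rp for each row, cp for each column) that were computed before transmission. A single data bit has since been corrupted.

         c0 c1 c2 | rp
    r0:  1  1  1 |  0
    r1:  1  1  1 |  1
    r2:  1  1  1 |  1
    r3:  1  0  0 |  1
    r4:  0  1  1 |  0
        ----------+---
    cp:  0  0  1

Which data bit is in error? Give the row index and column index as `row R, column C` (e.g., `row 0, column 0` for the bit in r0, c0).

row 0, column 2

Recompute each row's even parity and compare to rp:
  r0: data parity 1, sent rp 0 → mismatch
  r1: data parity 1, sent rp 1 → ok
  r2: data parity 1, sent rp 1 → ok
  r3: data parity 1, sent rp 1 → ok
  r4: data parity 0, sent rp 0 → ok
Recompute each column's even parity and compare to cp:
  c0: data parity 0, sent cp 0 → ok
  c1: data parity 0, sent cp 0 → ok
  c2: data parity 0, sent cp 1 → mismatch
Exactly one row (r0) and one column (c2) fail → the flipped bit is at their intersection.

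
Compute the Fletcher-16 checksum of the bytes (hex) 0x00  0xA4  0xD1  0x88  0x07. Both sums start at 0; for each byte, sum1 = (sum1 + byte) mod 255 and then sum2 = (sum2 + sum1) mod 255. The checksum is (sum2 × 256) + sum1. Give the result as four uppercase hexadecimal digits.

2006

Running sums (mod 255):
  after byte 0 (0x00): sum1=0, sum2=0
  after byte 1 (0xA4): sum1=164, sum2=164
  after byte 2 (0xD1): sum1=118, sum2=27
  after byte 3 (0x88): sum1=254, sum2=26
  after byte 4 (0x07): sum1=6, sum2=32
Checksum = sum2·256 + sum1 = 32·256 + 6 = 8198 = 0x2006.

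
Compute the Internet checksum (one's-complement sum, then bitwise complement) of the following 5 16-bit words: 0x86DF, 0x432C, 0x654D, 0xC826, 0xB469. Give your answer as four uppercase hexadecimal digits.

One's-complement addition (fold any carry out of bit 15 back into bit 0):
  0x86DF + 0x432C = 0x0CA0B
  0xCA0B + 0x654D = 0x12F58 → wrap carry → 0x2F59
  0x2F59 + 0xC826 = 0x0F77F
  0xF77F + 0xB469 = 0x1ABE8 → wrap carry → 0xABE9
One's-complement sum = 0xABE9.
Checksum = ~0xABE9 & 0xFFFF = 0x5416.

5416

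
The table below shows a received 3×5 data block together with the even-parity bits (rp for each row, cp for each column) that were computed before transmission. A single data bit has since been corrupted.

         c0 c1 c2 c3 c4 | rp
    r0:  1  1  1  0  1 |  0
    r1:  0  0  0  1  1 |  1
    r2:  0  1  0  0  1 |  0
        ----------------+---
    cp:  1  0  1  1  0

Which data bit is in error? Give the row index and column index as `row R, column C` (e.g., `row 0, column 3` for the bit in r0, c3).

row 1, column 4

Recompute each row's even parity and compare to rp:
  r0: data parity 0, sent rp 0 → ok
  r1: data parity 0, sent rp 1 → mismatch
  r2: data parity 0, sent rp 0 → ok
Recompute each column's even parity and compare to cp:
  c0: data parity 1, sent cp 1 → ok
  c1: data parity 0, sent cp 0 → ok
  c2: data parity 1, sent cp 1 → ok
  c3: data parity 1, sent cp 1 → ok
  c4: data parity 1, sent cp 0 → mismatch
Exactly one row (r1) and one column (c4) fail → the flipped bit is at their intersection.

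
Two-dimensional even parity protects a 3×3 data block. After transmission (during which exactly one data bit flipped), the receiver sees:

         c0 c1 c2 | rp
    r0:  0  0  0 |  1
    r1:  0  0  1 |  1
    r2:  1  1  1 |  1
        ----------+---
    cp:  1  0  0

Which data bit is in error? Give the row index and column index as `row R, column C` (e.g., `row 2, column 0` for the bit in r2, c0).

row 0, column 1

Recompute each row's even parity and compare to rp:
  r0: data parity 0, sent rp 1 → mismatch
  r1: data parity 1, sent rp 1 → ok
  r2: data parity 1, sent rp 1 → ok
Recompute each column's even parity and compare to cp:
  c0: data parity 1, sent cp 1 → ok
  c1: data parity 1, sent cp 0 → mismatch
  c2: data parity 0, sent cp 0 → ok
Exactly one row (r0) and one column (c1) fail → the flipped bit is at their intersection.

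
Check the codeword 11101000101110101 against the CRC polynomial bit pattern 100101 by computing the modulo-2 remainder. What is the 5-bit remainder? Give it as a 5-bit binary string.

Modulo-2 division of 11101000101110101 by 100101:
  pos 0: 111010 XOR 100101 = 011111
  pos 1: 111110 XOR 100101 = 011011
  pos 2: 110110 XOR 100101 = 010011
  pos 3: 100111 XOR 100101 = 000010
  pos 7: 100111 XOR 100101 = 000010
  pos 11: 100101 XOR 100101 = 000000
Remainder = 00000 (zero — the frame passes the CRC check).

00000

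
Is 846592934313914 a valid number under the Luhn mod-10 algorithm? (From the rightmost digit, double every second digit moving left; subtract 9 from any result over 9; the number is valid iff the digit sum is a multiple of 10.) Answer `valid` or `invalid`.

invalid

From the right, keep odd positions and double even positions (subtract 9 from any doubled value over 9):
  doubled (positions 2,4,...): 2 6 6 6 4 1 8 → sum 33
  kept (positions 1,3,...): 4 9 1 4 9 9 6 8 → sum 50
Total = 83.
83 mod 10 = 3, so the number is invalid.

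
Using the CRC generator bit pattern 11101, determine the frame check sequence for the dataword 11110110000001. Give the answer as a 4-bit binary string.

1000

Append 4 zeros: 111101100000010000. Divide by 11101 (XOR where the leading bit is 1):
  pos 0: 11110 XOR 11101 = 00011
  pos 3: 11110 XOR 11101 = 00011
  pos 6: 11000 XOR 11101 = 00101
  pos 8: 10100 XOR 11101 = 01001
  pos 9: 10011 XOR 11101 = 01110
  pos 10: 11100 XOR 11101 = 00001
Remainder (last 4 bits) = 1000. This is the CRC / FCS.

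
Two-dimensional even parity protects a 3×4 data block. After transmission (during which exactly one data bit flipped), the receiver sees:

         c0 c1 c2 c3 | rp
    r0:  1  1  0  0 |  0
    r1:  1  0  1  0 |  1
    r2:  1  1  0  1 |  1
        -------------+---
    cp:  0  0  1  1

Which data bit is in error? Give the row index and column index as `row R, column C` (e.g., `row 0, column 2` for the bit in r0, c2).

row 1, column 0

Recompute each row's even parity and compare to rp:
  r0: data parity 0, sent rp 0 → ok
  r1: data parity 0, sent rp 1 → mismatch
  r2: data parity 1, sent rp 1 → ok
Recompute each column's even parity and compare to cp:
  c0: data parity 1, sent cp 0 → mismatch
  c1: data parity 0, sent cp 0 → ok
  c2: data parity 1, sent cp 1 → ok
  c3: data parity 1, sent cp 1 → ok
Exactly one row (r1) and one column (c0) fail → the flipped bit is at their intersection.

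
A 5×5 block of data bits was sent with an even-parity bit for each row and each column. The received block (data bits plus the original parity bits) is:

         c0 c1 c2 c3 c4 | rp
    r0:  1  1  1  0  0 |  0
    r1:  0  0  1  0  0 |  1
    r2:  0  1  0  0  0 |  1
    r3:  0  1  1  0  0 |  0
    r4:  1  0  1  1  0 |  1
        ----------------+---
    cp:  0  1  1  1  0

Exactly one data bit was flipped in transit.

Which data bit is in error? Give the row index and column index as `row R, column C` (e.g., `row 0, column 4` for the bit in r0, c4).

Recompute each row's even parity and compare to rp:
  r0: data parity 1, sent rp 0 → mismatch
  r1: data parity 1, sent rp 1 → ok
  r2: data parity 1, sent rp 1 → ok
  r3: data parity 0, sent rp 0 → ok
  r4: data parity 1, sent rp 1 → ok
Recompute each column's even parity and compare to cp:
  c0: data parity 0, sent cp 0 → ok
  c1: data parity 1, sent cp 1 → ok
  c2: data parity 0, sent cp 1 → mismatch
  c3: data parity 1, sent cp 1 → ok
  c4: data parity 0, sent cp 0 → ok
Exactly one row (r0) and one column (c2) fail → the flipped bit is at their intersection.

row 0, column 2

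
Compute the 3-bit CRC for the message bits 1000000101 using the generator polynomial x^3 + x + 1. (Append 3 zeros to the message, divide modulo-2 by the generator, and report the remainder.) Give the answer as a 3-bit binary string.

011

Append 3 zeros: 1000000101000. Divide by 1011 (XOR where the leading bit is 1):
  pos 0: 1000 XOR 1011 = 0011
  pos 2: 1100 XOR 1011 = 0111
  pos 3: 1110 XOR 1011 = 0101
  pos 4: 1011 XOR 1011 = 0000
  pos 9: 1000 XOR 1011 = 0011
Remainder (last 3 bits) = 011. This is the CRC / FCS.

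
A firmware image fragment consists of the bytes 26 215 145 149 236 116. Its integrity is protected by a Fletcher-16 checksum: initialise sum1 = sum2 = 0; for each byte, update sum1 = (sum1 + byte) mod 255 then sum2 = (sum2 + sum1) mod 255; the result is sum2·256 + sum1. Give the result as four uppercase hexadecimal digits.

Running sums (mod 255):
  after byte 0 (26): sum1=26, sum2=26
  after byte 1 (215): sum1=241, sum2=12
  after byte 2 (145): sum1=131, sum2=143
  after byte 3 (149): sum1=25, sum2=168
  after byte 4 (236): sum1=6, sum2=174
  after byte 5 (116): sum1=122, sum2=41
Checksum = sum2·256 + sum1 = 41·256 + 122 = 10618 = 0x297A.

297A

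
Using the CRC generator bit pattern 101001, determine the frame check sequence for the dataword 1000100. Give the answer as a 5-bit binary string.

Append 5 zeros: 100010000000. Divide by 101001 (XOR where the leading bit is 1):
  pos 0: 100010 XOR 101001 = 001011
  pos 2: 101100 XOR 101001 = 000101
  pos 5: 101000 XOR 101001 = 000001
Remainder (last 5 bits) = 00010. This is the CRC / FCS.

00010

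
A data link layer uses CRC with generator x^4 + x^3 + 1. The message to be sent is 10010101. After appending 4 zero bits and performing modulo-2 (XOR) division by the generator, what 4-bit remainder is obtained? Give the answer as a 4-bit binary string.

0101

Append 4 zeros: 100101010000. Divide by 11001 (XOR where the leading bit is 1):
  pos 0: 10010 XOR 11001 = 01011
  pos 1: 10111 XOR 11001 = 01110
  pos 2: 11100 XOR 11001 = 00101
  pos 4: 10110 XOR 11001 = 01111
  pos 5: 11110 XOR 11001 = 00111
  pos 7: 11100 XOR 11001 = 00101
Remainder (last 4 bits) = 0101. This is the CRC / FCS.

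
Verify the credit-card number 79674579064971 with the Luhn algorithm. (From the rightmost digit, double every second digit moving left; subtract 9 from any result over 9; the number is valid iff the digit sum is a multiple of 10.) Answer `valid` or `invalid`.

valid

From the right, keep odd positions and double even positions (subtract 9 from any doubled value over 9):
  doubled (positions 2,4,...): 5 8 0 5 8 3 5 → sum 34
  kept (positions 1,3,...): 1 9 6 9 5 7 9 → sum 46
Total = 80.
80 mod 10 = 0, so the number is valid.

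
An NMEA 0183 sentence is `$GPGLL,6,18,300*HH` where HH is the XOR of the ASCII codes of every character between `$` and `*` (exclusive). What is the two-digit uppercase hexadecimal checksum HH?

70

XOR the ASCII codes of the payload characters:
  'G' = 0x47 → acc = 0x47
  'P' = 0x50 → acc = 0x17
  'G' = 0x47 → acc = 0x50
  'L' = 0x4C → acc = 0x1C
  'L' = 0x4C → acc = 0x50
  ',' = 0x2C → acc = 0x7C
  '6' = 0x36 → acc = 0x4A
  ',' = 0x2C → acc = 0x66
  '1' = 0x31 → acc = 0x57
  '8' = 0x38 → acc = 0x6F
  ',' = 0x2C → acc = 0x43
  '3' = 0x33 → acc = 0x70
  '0' = 0x30 → acc = 0x40
  '0' = 0x30 → acc = 0x70
Checksum = 0x70.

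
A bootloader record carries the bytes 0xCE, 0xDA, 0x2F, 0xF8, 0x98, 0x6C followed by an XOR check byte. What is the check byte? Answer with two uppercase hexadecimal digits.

37

XOR the bytes together:
  start with 0xCE
  0xCE ⊕ 0xDA = 0x14
  0x14 ⊕ 0x2F = 0x3B
  0x3B ⊕ 0xF8 = 0xC3
  0xC3 ⊕ 0x98 = 0x5B
  0x5B ⊕ 0x6C = 0x37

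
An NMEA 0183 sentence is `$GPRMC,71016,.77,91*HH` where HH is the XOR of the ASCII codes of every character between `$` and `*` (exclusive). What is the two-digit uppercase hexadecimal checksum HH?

XOR the ASCII codes of the payload characters:
  'G' = 0x47 → acc = 0x47
  'P' = 0x50 → acc = 0x17
  'R' = 0x52 → acc = 0x45
  'M' = 0x4D → acc = 0x08
  'C' = 0x43 → acc = 0x4B
  ',' = 0x2C → acc = 0x67
  '7' = 0x37 → acc = 0x50
  '1' = 0x31 → acc = 0x61
  '0' = 0x30 → acc = 0x51
  '1' = 0x31 → acc = 0x60
  '6' = 0x36 → acc = 0x56
  ',' = 0x2C → acc = 0x7A
  '.' = 0x2E → acc = 0x54
  '7' = 0x37 → acc = 0x63
  '7' = 0x37 → acc = 0x54
  ',' = 0x2C → acc = 0x78
  '9' = 0x39 → acc = 0x41
  '1' = 0x31 → acc = 0x70
Checksum = 0x70.

70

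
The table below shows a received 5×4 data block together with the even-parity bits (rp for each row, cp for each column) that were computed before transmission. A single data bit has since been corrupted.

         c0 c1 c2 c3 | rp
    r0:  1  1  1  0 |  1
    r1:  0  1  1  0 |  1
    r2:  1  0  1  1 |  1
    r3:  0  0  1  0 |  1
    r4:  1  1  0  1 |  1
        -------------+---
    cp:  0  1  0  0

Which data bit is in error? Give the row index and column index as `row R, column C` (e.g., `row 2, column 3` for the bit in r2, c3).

Recompute each row's even parity and compare to rp:
  r0: data parity 1, sent rp 1 → ok
  r1: data parity 0, sent rp 1 → mismatch
  r2: data parity 1, sent rp 1 → ok
  r3: data parity 1, sent rp 1 → ok
  r4: data parity 1, sent rp 1 → ok
Recompute each column's even parity and compare to cp:
  c0: data parity 1, sent cp 0 → mismatch
  c1: data parity 1, sent cp 1 → ok
  c2: data parity 0, sent cp 0 → ok
  c3: data parity 0, sent cp 0 → ok
Exactly one row (r1) and one column (c0) fail → the flipped bit is at their intersection.

row 1, column 0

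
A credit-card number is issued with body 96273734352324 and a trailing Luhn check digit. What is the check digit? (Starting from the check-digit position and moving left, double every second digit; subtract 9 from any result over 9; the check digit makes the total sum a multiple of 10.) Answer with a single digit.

Partial digits right→left: 4 2 3 2 5 3 4 3 7 3 7 2 6 9
Double every second digit counting from the check-digit position (so the 1st, 3rd, 5th, ... of the partial from the right).
  doubled (with −9 where >9): 8 6 1 8 5 5 3 → sum 36
  kept as-is: 2 2 3 3 3 2 9 → sum 24
Total = 36 + 24 = 60.
Check digit = (10 − (60 mod 10)) mod 10 = 0.

0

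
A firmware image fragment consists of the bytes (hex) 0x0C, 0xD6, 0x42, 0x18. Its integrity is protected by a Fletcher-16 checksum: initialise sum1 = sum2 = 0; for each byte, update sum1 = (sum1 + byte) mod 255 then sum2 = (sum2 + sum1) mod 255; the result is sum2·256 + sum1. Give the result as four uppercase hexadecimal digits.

Running sums (mod 255):
  after byte 0 (0x0C): sum1=12, sum2=12
  after byte 1 (0xD6): sum1=226, sum2=238
  after byte 2 (0x42): sum1=37, sum2=20
  after byte 3 (0x18): sum1=61, sum2=81
Checksum = sum2·256 + sum1 = 81·256 + 61 = 20797 = 0x513D.

513D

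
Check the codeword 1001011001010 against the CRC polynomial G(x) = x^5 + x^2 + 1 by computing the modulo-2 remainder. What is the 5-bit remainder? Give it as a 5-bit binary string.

Modulo-2 division of 1001011001010 by 100101:
  pos 0: 100101 XOR 100101 = 000000
  pos 6: 100101 XOR 100101 = 000000
Remainder = 00000 (zero — the frame passes the CRC check).

00000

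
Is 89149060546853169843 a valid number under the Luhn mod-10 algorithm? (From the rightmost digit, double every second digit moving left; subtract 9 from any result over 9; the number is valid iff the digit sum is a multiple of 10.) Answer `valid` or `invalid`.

valid

From the right, keep odd positions and double even positions (subtract 9 from any doubled value over 9):
  doubled (positions 2,4,...): 8 9 2 1 3 1 3 9 2 7 → sum 45
  kept (positions 1,3,...): 3 8 6 3 8 4 0 0 4 9 → sum 45
Total = 90.
90 mod 10 = 0, so the number is valid.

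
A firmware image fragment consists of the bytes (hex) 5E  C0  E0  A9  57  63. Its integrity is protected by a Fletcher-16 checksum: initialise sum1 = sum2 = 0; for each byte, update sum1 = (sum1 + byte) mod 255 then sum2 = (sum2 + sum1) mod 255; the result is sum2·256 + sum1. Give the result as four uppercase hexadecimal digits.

8C64

Running sums (mod 255):
  after byte 0 (5E): sum1=94, sum2=94
  after byte 1 (C0): sum1=31, sum2=125
  after byte 2 (E0): sum1=0, sum2=125
  after byte 3 (A9): sum1=169, sum2=39
  after byte 4 (57): sum1=1, sum2=40
  after byte 5 (63): sum1=100, sum2=140
Checksum = sum2·256 + sum1 = 140·256 + 100 = 35940 = 0x8C64.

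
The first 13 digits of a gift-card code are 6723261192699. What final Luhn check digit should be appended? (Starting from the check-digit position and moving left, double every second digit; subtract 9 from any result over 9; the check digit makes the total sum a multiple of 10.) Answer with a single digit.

8

Partial digits right→left: 9 9 6 2 9 1 1 6 2 3 2 7 6
Double every second digit counting from the check-digit position (so the 1st, 3rd, 5th, ... of the partial from the right).
  doubled (with −9 where >9): 9 3 9 2 4 4 3 → sum 34
  kept as-is: 9 2 1 6 3 7 → sum 28
Total = 34 + 28 = 62.
Check digit = (10 − (62 mod 10)) mod 10 = 8.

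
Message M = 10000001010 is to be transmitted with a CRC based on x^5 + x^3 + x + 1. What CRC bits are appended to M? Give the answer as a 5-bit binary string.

11001

Append 5 zeros: 1000000101000000. Divide by 101011 (XOR where the leading bit is 1):
  pos 0: 100000 XOR 101011 = 001011
  pos 2: 101101 XOR 101011 = 000110
  pos 5: 110010 XOR 101011 = 011001
  pos 6: 110010 XOR 101011 = 011001
  pos 7: 110010 XOR 101011 = 011001
  pos 8: 110010 XOR 101011 = 011001
  pos 9: 110010 XOR 101011 = 011001
  pos 10: 110010 XOR 101011 = 011001
Remainder (last 5 bits) = 11001. This is the CRC / FCS.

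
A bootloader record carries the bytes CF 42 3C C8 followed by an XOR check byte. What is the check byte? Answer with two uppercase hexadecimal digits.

XOR the bytes together:
  start with 0xCF
  0xCF ⊕ 0x42 = 0x8D
  0x8D ⊕ 0x3C = 0xB1
  0xB1 ⊕ 0xC8 = 0x79

79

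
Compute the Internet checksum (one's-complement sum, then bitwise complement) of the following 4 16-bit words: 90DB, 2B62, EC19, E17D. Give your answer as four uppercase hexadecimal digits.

762A

One's-complement addition (fold any carry out of bit 15 back into bit 0):
  0x90DB + 0x2B62 = 0x0BC3D
  0xBC3D + 0xEC19 = 0x1A856 → wrap carry → 0xA857
  0xA857 + 0xE17D = 0x189D4 → wrap carry → 0x89D5
One's-complement sum = 0x89D5.
Checksum = ~0x89D5 & 0xFFFF = 0x762A.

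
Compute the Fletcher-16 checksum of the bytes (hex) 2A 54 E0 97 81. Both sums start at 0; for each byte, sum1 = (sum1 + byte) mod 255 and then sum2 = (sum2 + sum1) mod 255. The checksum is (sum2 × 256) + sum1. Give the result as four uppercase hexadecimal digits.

7778

Running sums (mod 255):
  after byte 0 (2A): sum1=42, sum2=42
  after byte 1 (54): sum1=126, sum2=168
  after byte 2 (E0): sum1=95, sum2=8
  after byte 3 (97): sum1=246, sum2=254
  after byte 4 (81): sum1=120, sum2=119
Checksum = sum2·256 + sum1 = 119·256 + 120 = 30584 = 0x7778.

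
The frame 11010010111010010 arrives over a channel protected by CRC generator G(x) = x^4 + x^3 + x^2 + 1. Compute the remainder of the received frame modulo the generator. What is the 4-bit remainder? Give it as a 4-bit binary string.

Modulo-2 division of 11010010111010010 by 11101:
  pos 0: 11010 XOR 11101 = 00111
  pos 2: 11101 XOR 11101 = 00000
  pos 8: 11101 XOR 11101 = 00000
Remainder = 0010 (nonzero — an error is detected).

0010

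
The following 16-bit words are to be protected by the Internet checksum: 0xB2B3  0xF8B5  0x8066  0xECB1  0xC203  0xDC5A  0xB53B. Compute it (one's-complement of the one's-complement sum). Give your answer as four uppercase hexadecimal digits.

93E3

One's-complement addition (fold any carry out of bit 15 back into bit 0):
  0xB2B3 + 0xF8B5 = 0x1AB68 → wrap carry → 0xAB69
  0xAB69 + 0x8066 = 0x12BCF → wrap carry → 0x2BD0
  0x2BD0 + 0xECB1 = 0x11881 → wrap carry → 0x1882
  0x1882 + 0xC203 = 0x0DA85
  0xDA85 + 0xDC5A = 0x1B6DF → wrap carry → 0xB6E0
  0xB6E0 + 0xB53B = 0x16C1B → wrap carry → 0x6C1C
One's-complement sum = 0x6C1C.
Checksum = ~0x6C1C & 0xFFFF = 0x93E3.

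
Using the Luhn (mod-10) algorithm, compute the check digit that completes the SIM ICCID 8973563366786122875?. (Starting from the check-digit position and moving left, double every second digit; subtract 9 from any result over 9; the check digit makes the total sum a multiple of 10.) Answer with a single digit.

3

Partial digits right→left: 5 7 8 2 2 1 6 8 7 6 6 3 3 6 5 3 7 9 8
Double every second digit counting from the check-digit position (so the 1st, 3rd, 5th, ... of the partial from the right).
  doubled (with −9 where >9): 1 7 4 3 5 3 6 1 5 7 → sum 42
  kept as-is: 7 2 1 8 6 3 6 3 9 → sum 45
Total = 42 + 45 = 87.
Check digit = (10 − (87 mod 10)) mod 10 = 3.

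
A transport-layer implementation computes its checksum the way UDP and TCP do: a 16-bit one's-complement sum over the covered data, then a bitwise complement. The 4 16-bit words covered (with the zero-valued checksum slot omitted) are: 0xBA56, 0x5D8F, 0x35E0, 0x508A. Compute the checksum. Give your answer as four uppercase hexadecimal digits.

61AF

One's-complement addition (fold any carry out of bit 15 back into bit 0):
  0xBA56 + 0x5D8F = 0x117E5 → wrap carry → 0x17E6
  0x17E6 + 0x35E0 = 0x04DC6
  0x4DC6 + 0x508A = 0x09E50
One's-complement sum = 0x9E50.
Checksum = ~0x9E50 & 0xFFFF = 0x61AF.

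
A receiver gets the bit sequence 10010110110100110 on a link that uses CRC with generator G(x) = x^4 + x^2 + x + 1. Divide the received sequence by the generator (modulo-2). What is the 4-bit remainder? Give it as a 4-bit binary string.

Modulo-2 division of 10010110110100110 by 10111:
  pos 0: 10010 XOR 10111 = 00101
  pos 2: 10111 XOR 10111 = 00000
  pos 8: 11010 XOR 10111 = 01101
  pos 9: 11010 XOR 10111 = 01101
  pos 10: 11011 XOR 10111 = 01100
  pos 11: 11001 XOR 10111 = 01110
  pos 12: 11100 XOR 10111 = 01011
Remainder = 1011 (nonzero — an error is detected).

1011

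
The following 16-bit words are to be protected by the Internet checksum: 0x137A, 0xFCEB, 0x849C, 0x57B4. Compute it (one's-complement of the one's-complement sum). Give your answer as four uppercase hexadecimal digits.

1349

One's-complement addition (fold any carry out of bit 15 back into bit 0):
  0x137A + 0xFCEB = 0x11065 → wrap carry → 0x1066
  0x1066 + 0x849C = 0x09502
  0x9502 + 0x57B4 = 0x0ECB6
One's-complement sum = 0xECB6.
Checksum = ~0xECB6 & 0xFFFF = 0x1349.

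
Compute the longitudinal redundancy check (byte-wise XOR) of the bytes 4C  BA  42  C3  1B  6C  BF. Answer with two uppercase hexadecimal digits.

BF

XOR the bytes together:
  start with 0x4C
  0x4C ⊕ 0xBA = 0xF6
  0xF6 ⊕ 0x42 = 0xB4
  0xB4 ⊕ 0xC3 = 0x77
  0x77 ⊕ 0x1B = 0x6C
  0x6C ⊕ 0x6C = 0x00
  0x00 ⊕ 0xBF = 0xBF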